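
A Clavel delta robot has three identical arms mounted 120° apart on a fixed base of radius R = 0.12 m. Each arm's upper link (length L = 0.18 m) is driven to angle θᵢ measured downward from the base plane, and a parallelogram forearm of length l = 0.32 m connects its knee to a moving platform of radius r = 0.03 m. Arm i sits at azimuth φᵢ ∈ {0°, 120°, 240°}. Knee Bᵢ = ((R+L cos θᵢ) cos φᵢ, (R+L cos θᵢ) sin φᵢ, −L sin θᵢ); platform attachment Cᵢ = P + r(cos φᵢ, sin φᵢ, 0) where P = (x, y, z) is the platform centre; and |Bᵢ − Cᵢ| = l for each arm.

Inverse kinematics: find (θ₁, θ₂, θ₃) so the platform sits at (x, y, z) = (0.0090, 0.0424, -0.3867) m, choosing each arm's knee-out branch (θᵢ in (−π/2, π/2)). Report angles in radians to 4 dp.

arm 1 (φ=0.0°): x'=0.0090, y'=0.0424
  e−x'=0.0810;  (l²−L²−(e−x')²−y'²−z²)/2L = -0.2442
  θ1 = atan2(B,A) + arccos(C/0.3951) = 0.8726
arm 2 (φ=120.0°): x'=0.0322, y'=-0.0290
  A=0.0578, B=-0.3867, C=(l²−L²−A²−y'²−z²)/(2L)=-0.2325
  θ2 = atan2(B,A) + arccos(C/0.3910) = 0.7853
rotate P by −φ3: (-0.0412, -0.0134, -0.3867)
  e−x'=0.1312;  (l²−L²−(e−x')²−y'²−z²)/2L = -0.2693
  θ3 = atan2(B,A) + arccos(C/0.4084) = 1.0471

θ₁ = 0.8726, θ₂ = 0.7853, θ₃ = 1.0471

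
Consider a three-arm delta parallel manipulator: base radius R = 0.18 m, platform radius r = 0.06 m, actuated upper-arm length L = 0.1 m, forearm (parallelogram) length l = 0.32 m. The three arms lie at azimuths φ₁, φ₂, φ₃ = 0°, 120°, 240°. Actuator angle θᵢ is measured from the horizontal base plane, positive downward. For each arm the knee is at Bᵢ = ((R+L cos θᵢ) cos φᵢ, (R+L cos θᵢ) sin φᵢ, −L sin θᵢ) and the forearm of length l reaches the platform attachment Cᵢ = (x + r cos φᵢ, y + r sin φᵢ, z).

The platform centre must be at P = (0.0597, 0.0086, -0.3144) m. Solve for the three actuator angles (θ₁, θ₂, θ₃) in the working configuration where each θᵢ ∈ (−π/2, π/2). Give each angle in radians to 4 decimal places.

rotate P by −φ1: (0.0597, 0.0086, -0.3144)
  A cos θ + B sin θ = C:  0.0603·cos θ + -0.3144·sin θ = -0.0508
  γ=atan2(-0.3144,0.0603)=-1.3813;  ψ=arccos(-0.1586)=1.7301;  θ1=γ+ψ≈0.3488
φ2=120.0° → target in arm frame (-0.0224, -0.0560)
  A cos θ + B sin θ = C:  0.1424·cos θ + -0.3144·sin θ = -0.1493
  θ2 = atan2(B,A) + arccos(C/0.3451) = 0.8727
arm 3 (φ=240.0°): x'=-0.0373, y'=0.0474
  e−x'=0.1573;  (l²−L²−(e−x')²−y'²−z²)/2L = -0.1672
  θ3 = atan2(B,A) + arccos(C/0.3516) = 0.9595

θ₁ = 0.3488, θ₂ = 0.8727, θ₃ = 0.9595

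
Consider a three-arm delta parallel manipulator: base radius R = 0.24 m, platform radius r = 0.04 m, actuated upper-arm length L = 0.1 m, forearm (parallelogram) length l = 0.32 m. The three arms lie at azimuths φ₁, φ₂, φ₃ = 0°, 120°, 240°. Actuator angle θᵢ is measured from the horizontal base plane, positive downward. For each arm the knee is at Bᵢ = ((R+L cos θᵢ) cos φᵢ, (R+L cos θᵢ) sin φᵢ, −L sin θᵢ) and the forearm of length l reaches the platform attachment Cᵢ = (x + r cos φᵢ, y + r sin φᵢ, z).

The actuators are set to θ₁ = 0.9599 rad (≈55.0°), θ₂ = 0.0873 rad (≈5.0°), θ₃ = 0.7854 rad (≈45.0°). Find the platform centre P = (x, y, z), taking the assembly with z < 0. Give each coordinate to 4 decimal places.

arm 1 at φ=0.0°: ρ1 = 0.2574;  O1 = (0.2574, 0.0000, -0.0819)
φ2=120.0°: virtual centre (-0.1498, 0.2595, -0.0087), radius l
φ3=240.0°: virtual centre (-0.1354, -0.2344, -0.0707), radius l
|O₂|²−|O₁|² = 0.0169;  |O₃|²−|O₁|² = 0.0053
[-0.8143 0.5190 0.1464]·P = 0.0169;  [-0.7854 -0.4689 0.0224]·P = 0.0053
det = 0.7894;  x = -0.0136+0.1017z,  y = 0.0113+-0.1225z
quadratic in z: (1.0254)z²+(0.1060)z+(-0.0222)=0, √Δ=0.3196 → z ∈ {-0.2075, 0.1042}; z = -0.2075 (taking z<0)
x = -0.0347, y = 0.0367

(-0.0347, 0.0367, -0.2075)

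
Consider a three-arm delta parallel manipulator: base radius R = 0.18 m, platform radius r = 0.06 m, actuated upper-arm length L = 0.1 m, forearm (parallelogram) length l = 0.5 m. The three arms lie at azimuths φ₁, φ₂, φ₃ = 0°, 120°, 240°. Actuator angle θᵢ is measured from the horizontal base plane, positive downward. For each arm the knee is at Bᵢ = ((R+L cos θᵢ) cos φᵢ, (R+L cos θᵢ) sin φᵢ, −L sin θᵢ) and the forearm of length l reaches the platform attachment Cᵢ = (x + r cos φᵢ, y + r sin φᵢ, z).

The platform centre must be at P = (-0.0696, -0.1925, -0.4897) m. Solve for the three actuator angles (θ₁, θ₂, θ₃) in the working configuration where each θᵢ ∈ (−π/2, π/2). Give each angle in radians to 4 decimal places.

φ1=0.0° → target in arm frame (-0.0696, -0.1925)
  A=0.1896, B=-0.4897, C=(l²−L²−A²−y'²−z²)/(2L)=-0.3641
  γ=atan2(-0.4897,0.1896)=-1.2014;  ψ=arccos(-0.6933)=2.3368;  θ1=γ+ψ≈1.1354
φ2=120.0° → target in arm frame (-0.1319, 0.1565)
  A cos θ + B sin θ = C:  0.2519·cos θ + -0.4897·sin θ = -0.4388
  θ2 = atan2(B,A) + arccos(C/0.5507) = 1.3972
arm 3 (φ=240.0°): x'=0.2015, y'=0.0360
  A cos θ + B sin θ = C:  -0.0815·cos θ + -0.4897·sin θ = -0.0387
  √(A²+B²)=0.4964;  θ3 = -1.7357+1.6489 ≈ -0.0869

θ₁ = 1.1354, θ₂ = 1.3972, θ₃ = -0.0869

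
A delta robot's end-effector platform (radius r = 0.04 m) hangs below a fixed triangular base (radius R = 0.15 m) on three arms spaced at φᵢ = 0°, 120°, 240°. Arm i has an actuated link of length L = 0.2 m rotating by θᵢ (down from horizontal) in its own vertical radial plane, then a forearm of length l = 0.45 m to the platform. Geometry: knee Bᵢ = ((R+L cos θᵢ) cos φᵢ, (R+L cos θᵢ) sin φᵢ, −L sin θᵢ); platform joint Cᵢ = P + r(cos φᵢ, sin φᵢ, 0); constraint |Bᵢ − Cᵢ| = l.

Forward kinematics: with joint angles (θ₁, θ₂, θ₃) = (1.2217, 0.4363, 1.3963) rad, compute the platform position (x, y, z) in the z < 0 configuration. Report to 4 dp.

(-0.0596, 0.1864, -0.5213)

φ1=0.0°: virtual centre (0.1784, 0.0000, -0.1879), radius l
φ2=120.0°: virtual centre (-0.1456, 0.2522, -0.0845), radius l
φ3=240.0°: virtual centre (-0.0724, -0.1253, -0.1970), radius l
|O₂|²−|O₁|² = 0.0248;  |O₃|²−|O₁|² = -0.0074
[-0.6481 0.5045 0.2068]·P = 0.0248;  [-0.5015 -0.2507 -0.0181]·P = -0.0074
det = 0.4155;  x = -0.0060+0.1029z,  y = 0.0415+-0.2778z
into |P−O₁|² = l²: 1.0878z² + 0.3149z + -0.1315 = 0;  Δ = 0.6711;  z = -0.5213 or 0.2318 → z<0 root = -0.5213
x = -0.0596, y = 0.1864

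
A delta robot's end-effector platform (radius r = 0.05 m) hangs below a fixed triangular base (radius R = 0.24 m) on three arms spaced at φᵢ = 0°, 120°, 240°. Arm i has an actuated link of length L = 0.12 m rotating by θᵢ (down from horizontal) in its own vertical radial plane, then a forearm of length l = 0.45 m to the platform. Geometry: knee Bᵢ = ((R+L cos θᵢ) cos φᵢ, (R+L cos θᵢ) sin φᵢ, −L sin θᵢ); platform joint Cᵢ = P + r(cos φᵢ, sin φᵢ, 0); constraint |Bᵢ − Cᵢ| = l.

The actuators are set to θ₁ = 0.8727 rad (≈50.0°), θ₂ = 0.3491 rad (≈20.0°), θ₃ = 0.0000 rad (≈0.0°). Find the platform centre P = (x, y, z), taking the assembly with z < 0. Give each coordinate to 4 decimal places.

O1 = (0.2671·cos0.0°, 0.2671·sin0.0°, -0.0919) = (0.2671, 0.0000, -0.0919)
arm 2 at φ=120.0°: e+L cos θ2 = 0.3028;  O2 = (-0.1514, 0.2622, -0.0410)
arm 3 at φ=240.0°: e+L cos θ3 = 0.3100;  O3 = (-0.1550, -0.2685, 0.0000)
eliminate P² terms by subtracting sphere 1 from 2 and 3
[-0.8370 0.5244 0.1018]·P = 0.0135;  [-0.8443 -0.5369 0.1839]·P = 0.0163
det = 0.8922;  x = -0.0177+0.1693z,  y = -0.0025+0.0762z
quadratic in z: (1.0345)z²+(0.0870)z+(-0.1129)=0, √Δ=0.6890 → z ∈ {-0.3751, 0.2910}; z = -0.3751 (taking z<0)
x = -0.0812, y = -0.0311

(-0.0812, -0.0311, -0.3751)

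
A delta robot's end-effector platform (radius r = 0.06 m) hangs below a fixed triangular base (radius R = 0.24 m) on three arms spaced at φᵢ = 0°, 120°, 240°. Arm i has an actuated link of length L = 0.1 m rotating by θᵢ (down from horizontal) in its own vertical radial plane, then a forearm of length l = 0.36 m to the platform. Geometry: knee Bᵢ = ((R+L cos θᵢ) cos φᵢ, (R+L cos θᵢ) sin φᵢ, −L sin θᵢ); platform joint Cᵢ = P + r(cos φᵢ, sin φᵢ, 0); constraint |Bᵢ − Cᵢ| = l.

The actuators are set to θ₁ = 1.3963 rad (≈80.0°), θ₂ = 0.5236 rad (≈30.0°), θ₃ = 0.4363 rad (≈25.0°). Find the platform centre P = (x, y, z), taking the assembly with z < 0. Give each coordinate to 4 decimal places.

O1 = (0.1974·cos0.0°, 0.1974·sin0.0°, -0.0985) = (0.1974, 0.0000, -0.0985)
arm 2 at φ=120.0°: ρ2 = 0.2666;  O2 = (-0.1333, 0.2309, -0.0500)
φ3=240.0°: virtual centre (-0.1353, -0.2344, -0.0423), radius l
subtract pairs → two planes through P
linear system: -0.6613x+0.4618y = 0.0249−0.0970z; -0.6654x+-0.4687y = 0.0264−0.1124z
det = 0.6172;  x = -0.0387+0.1578z,  y = -0.0014+0.0160z
quadratic in z: (1.0251)z²+(0.1224)z+(-0.0642)=0, √Δ=0.5275 → z ∈ {-0.3170, 0.1975}; z = -0.3170 (taking z<0)
x = -0.0887, y = -0.0064

(-0.0887, -0.0064, -0.3170)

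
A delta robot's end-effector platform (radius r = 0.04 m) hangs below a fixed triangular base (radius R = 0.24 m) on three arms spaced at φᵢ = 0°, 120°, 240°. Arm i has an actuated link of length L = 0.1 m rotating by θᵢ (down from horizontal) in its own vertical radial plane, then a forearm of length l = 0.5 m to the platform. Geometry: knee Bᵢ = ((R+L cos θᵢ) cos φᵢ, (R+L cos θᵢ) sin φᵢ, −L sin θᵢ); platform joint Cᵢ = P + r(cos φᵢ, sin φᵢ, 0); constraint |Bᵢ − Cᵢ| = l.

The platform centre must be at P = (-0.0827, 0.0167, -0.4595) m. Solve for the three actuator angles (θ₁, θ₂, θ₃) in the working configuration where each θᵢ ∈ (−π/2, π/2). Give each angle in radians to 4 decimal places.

rotate P by −φ1: (-0.0827, 0.0167, -0.4595)
  A=0.2827, B=-0.4595, C=(l²−L²−A²−y'²−z²)/(2L)=-0.2567
  √(A²+B²)=0.5395;  θ1 = -1.0193+2.0667 ≈ 1.0474
φ2=120.0° → target in arm frame (0.0558, 0.0633)
  A cos θ + B sin θ = C:  0.1442·cos θ + -0.4595·sin θ = 0.0203
  θ2 = atan2(B,A) + arccos(C/0.4816) = 0.2618
φ3=240.0° → target in arm frame (0.0269, -0.0800)
  A cos θ + B sin θ = C:  0.1731·cos θ + -0.4595·sin θ = -0.0375
  γ=atan2(-0.4595,0.1731)=-1.2105;  ψ=arccos(-0.0764)=1.6473;  θ3=γ+ψ≈0.4368

θ₁ = 1.0474, θ₂ = 0.2618, θ₃ = 0.4368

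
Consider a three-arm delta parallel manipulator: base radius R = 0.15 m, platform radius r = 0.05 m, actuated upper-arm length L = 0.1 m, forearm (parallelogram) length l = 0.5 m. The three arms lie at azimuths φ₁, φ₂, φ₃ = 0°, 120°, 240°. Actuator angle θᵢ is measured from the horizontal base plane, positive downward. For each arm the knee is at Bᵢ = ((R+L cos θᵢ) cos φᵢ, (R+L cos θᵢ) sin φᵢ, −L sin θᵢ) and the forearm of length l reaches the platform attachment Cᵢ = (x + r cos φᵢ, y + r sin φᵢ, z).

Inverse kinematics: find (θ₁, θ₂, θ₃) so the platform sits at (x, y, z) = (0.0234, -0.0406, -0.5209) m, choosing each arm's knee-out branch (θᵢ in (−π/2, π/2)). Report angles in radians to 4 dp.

φ1=0.0° → target in arm frame (0.0234, -0.0406)
  e−x'=0.0766;  (l²−L²−(e−x')²−y'²−z²)/2L = -0.1943
  θ1 = atan2(B,A) + arccos(C/0.5265) = 0.5239
arm 2 (φ=120.0°): x'=-0.0469, y'=0.0000
  A=0.1469, B=-0.5209, C=(l²−L²−A²−y'²−z²)/(2L)=-0.2645
  θ2 = atan2(B,A) + arccos(C/0.5412) = 0.7855
φ3=240.0° → target in arm frame (0.0235, 0.0406)
  A cos θ + B sin θ = C:  0.0765·cos θ + -0.5209·sin θ = -0.1942
  θ3 = atan2(B,A) + arccos(C/0.5265) = 0.5237

θ₁ = 0.5239, θ₂ = 0.7855, θ₃ = 0.5237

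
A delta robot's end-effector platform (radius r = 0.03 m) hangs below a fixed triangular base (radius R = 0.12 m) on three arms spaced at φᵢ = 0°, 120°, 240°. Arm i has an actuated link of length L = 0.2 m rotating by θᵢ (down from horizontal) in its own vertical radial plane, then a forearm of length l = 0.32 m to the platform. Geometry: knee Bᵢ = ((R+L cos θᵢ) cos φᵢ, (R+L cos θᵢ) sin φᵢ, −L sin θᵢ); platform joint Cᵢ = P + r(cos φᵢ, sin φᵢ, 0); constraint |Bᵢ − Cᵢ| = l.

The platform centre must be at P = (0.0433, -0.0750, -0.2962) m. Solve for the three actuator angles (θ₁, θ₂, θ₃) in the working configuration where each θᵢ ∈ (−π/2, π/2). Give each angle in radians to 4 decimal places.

θ₁ = 0.4363, θ₂ = 0.9598, θ₃ = 0.4363

arm 1 (φ=0.0°): x'=0.0433, y'=-0.0750
  e−x'=0.0467;  (l²−L²−(e−x')²−y'²−z²)/2L = -0.0829
  θ1 = atan2(B,A) + arccos(C/0.2999) = 0.4363
rotate P by −φ2: (-0.0866, 0.0000, -0.2962)
  e−x'=0.1766;  (l²−L²−(e−x')²−y'²−z²)/2L = -0.1413
  √(A²+B²)=0.3449;  θ2 = -1.0332+1.9930 ≈ 0.9598
arm 3 (φ=240.0°): x'=0.0433, y'=0.0750
  A cos θ + B sin θ = C:  0.0467·cos θ + -0.2962·sin θ = -0.0828
  √(A²+B²)=0.2999;  θ3 = -1.4144+1.8507 ≈ 0.4363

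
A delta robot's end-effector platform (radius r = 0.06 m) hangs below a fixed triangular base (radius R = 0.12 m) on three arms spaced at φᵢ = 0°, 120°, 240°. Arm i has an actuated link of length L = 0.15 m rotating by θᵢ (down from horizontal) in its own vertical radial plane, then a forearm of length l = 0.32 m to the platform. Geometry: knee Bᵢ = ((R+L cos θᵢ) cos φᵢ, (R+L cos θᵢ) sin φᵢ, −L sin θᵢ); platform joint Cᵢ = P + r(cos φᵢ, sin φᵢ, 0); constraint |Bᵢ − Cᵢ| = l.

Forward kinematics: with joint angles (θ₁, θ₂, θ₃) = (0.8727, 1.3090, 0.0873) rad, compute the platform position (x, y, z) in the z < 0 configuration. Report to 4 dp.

S1 = (0.1564·cos0.0°, 0.1564·sin0.0°, -0.1149) = (0.1564, 0.0000, -0.1149)
arm 2 at φ=120.0°: (R−r)+L cos θ2 = 0.0988;  S2 = (-0.0494, 0.0856, -0.1449)
φ3=240.0°: virtual centre (-0.1047, -0.1814, -0.0131), radius l
|S₂|²−|S₁|² = -0.0069;  |S₃|²−|S₁|² = 0.0064
linear system: -0.4117x+0.1712y = -0.0069−-0.0600z; -0.5223x+-0.3627y = 0.0064−0.2037z
Cramer: x(z) = 0.0059+0.0549z;  y(z) = -0.0261+0.4824z
sphere 1 gives Az²+Bz+C=0 with A=1.2357, B=0.1881, C=-0.0659;  B²−4AC=0.3610;  roots -0.3192, 0.1670;  negative root z = -0.3192
x = -0.0116, y = -0.1801

(-0.0116, -0.1801, -0.3192)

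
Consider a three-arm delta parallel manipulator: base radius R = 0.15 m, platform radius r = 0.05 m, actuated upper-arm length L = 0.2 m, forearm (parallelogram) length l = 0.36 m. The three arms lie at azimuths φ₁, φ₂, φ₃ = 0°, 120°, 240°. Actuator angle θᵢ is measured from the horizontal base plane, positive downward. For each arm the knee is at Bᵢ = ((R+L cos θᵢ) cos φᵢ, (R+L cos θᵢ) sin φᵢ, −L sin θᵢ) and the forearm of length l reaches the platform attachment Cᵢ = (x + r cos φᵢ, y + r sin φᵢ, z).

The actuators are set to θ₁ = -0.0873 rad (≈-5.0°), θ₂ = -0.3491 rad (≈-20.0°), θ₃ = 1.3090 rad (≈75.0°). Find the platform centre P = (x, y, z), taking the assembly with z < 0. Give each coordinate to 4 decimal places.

(0.0862, 0.1899, -0.2020)

arm 1 at φ=0.0°: (R−r)+L cos θ1 = 0.2992;  centre 1 = (0.2992, 0.0000, 0.0174)
φ2=120.0°: virtual centre (-0.1440, 0.2494, 0.0684), radius l
arm 3 at φ=240.0°: (R−r)+L cos θ3 = 0.1518;  centre 3 = (-0.0759, -0.1314, -0.1932)
subtract pairs → two planes through P
[-0.8864 0.4987 0.1019]·P = -0.0023;  [-0.7502 -0.2629 -0.4212]·P = -0.0295
Cramer: x(z) = 0.0252-0.3019z;  y(z) = 0.0403-0.7410z
into |P−centre ₁|² = l²: 1.6401z² + 0.0709z + -0.0526 = 0;  Δ = 0.3500;  z = -0.2020 or 0.1587 → z<0 root = -0.2020
x = 0.0862, y = 0.1899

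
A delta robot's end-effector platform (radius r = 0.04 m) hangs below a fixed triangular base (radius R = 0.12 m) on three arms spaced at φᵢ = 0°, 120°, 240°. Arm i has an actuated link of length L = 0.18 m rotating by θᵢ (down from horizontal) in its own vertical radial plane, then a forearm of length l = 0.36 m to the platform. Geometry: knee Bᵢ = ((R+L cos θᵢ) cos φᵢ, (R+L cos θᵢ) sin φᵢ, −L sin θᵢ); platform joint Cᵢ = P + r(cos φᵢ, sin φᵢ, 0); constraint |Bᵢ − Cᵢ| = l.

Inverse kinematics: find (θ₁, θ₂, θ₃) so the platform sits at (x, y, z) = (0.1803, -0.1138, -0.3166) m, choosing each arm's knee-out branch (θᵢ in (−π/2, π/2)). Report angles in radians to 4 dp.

rotate P by −φ1: (0.1803, -0.1138, -0.3166)
  A=-0.1003, B=-0.3166, C=(l²−L²−A²−y'²−z²)/(2L)=-0.0724
  θ1 = atan2(B,A) + arccos(C/0.3321) = -0.0872
rotate P by −φ2: (-0.1887, -0.0992, -0.3166)
  e−x'=0.2687;  (l²−L²−(e−x')²−y'²−z²)/2L = -0.2364
  √(A²+B²)=0.4153;  θ2 = -0.8670+2.1763 ≈ 1.3092
rotate P by −φ3: (0.0084, 0.2130, -0.3166)
  A cos θ + B sin θ = C:  0.0716·cos θ + -0.3166·sin θ = -0.1487
  √(A²+B²)=0.3246;  θ3 = -1.3484+2.0468 ≈ 0.6984

θ₁ = -0.0872, θ₂ = 1.3092, θ₃ = 0.6984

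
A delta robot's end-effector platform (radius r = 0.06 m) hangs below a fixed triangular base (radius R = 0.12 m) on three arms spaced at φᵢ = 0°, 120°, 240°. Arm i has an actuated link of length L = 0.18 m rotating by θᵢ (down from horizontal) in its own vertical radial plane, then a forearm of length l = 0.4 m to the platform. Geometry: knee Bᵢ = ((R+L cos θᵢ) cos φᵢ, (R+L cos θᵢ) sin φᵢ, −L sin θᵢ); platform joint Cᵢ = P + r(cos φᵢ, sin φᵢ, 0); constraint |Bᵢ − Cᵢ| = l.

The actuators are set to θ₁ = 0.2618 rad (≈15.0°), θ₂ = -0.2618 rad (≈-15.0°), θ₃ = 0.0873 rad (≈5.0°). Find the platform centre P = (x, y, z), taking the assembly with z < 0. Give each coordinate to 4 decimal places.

S1 = (0.2339·cos0.0°, 0.2339·sin0.0°, -0.0466) = (0.2339, 0.0000, -0.0466)
φ2=120.0°: virtual centre (-0.1169, 0.2025, 0.0466), radius l
arm 3 at φ=240.0°: ρ3 = 0.2393;  S3 = (-0.1197, -0.2073, -0.0157)
subtract pairs → two planes through P
[-0.7016 0.4051 0.1864]·P = 0.0000;  [-0.7070 -0.4145 0.0618]·P = 0.0007
det = 0.5772;  x = -0.0005+0.1772z,  y = -0.0008+-0.1532z
sphere 1 gives Az²+Bz+C=0 with A=1.0549, B=0.0104, C=-0.1029;  B²−4AC=0.4344;  roots -0.3173, 0.3075;  negative root z = -0.3173
x = -0.0567, y = 0.0478

(-0.0567, 0.0478, -0.3173)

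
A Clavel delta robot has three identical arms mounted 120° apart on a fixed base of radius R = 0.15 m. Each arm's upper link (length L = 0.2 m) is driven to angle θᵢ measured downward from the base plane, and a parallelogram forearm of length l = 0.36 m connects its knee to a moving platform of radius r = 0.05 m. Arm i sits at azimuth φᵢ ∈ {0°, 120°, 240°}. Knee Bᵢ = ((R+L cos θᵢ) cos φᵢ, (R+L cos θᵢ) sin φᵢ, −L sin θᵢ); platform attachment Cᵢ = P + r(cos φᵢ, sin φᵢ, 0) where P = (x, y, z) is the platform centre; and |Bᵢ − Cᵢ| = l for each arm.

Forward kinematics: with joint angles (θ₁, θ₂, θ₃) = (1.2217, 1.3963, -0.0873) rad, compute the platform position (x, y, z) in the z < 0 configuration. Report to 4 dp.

φ1=0.0°: virtual centre (0.1684, 0.0000, -0.1879), radius l
O2 = (0.1347·cos120.0°, 0.1347·sin120.0°, -0.1970) = (-0.0674, 0.1167, -0.1970)
arm 3 at φ=240.0°: ρ3 = 0.2992;  O3 = (-0.1496, -0.2591, 0.0174)
eliminate P² terms by subtracting sphere 1 from 2 and 3
linear system: -0.4715x+0.2333y = -0.0067−-0.0181z; -0.6361x+-0.5183y = 0.0262−0.4107z
det = 0.3928;  x = -0.0067+0.2202z,  y = -0.0423+0.5223z
quadratic in z: (1.3213)z²+(0.2546)z+(-0.0618)=0, √Δ=0.6258 → z ∈ {-0.3332, 0.1405}; z = -0.3332 (taking z<0)
x = -0.0800, y = -0.2163

(-0.0800, -0.2163, -0.3332)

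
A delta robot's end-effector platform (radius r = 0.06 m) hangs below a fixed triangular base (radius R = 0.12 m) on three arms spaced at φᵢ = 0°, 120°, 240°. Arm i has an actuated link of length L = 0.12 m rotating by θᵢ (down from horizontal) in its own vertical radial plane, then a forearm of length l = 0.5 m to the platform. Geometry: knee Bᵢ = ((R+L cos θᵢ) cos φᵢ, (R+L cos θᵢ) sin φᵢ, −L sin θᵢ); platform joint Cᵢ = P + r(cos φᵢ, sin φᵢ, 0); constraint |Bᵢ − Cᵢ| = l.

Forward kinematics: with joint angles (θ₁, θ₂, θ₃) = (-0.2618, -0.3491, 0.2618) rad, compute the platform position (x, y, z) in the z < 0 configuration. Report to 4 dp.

(0.0434, 0.1041, -0.4397)

φ1=0.0°: virtual centre (0.1759, 0.0000, 0.0311), radius l
φ2=120.0°: virtual centre (-0.0864, 0.1496, 0.0410), radius l
arm 3 at φ=240.0°: e+L cos θ3 = 0.1759;  S3 = (-0.0880, -0.1523, -0.0311)
subtract pairs → two planes through P
plane₁₂: -0.5246x+0.2992y+0.0200z = -0.0004
Cramer: x(z) = 0.0004-0.0978z;  y(z) = -0.0006-0.2383z
sphere 1 gives Az²+Bz+C=0 with A=1.0663, B=-0.0275, C=-0.2182;  B²−4AC=0.9315;  roots -0.4397, 0.4654;  negative root z = -0.4397
x = 0.0434, y = 0.1041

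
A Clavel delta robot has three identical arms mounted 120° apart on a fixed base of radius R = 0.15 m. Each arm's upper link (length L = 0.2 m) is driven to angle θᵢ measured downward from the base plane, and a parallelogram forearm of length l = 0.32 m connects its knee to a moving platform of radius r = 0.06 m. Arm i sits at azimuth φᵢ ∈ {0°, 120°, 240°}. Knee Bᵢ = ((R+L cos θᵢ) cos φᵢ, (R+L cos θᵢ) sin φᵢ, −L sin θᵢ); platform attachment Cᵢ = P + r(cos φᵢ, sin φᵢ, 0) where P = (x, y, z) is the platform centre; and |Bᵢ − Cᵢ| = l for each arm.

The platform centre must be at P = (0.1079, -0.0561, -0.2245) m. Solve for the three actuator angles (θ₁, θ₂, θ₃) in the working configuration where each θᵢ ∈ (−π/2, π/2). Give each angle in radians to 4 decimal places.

arm 1 (φ=0.0°): x'=0.1079, y'=-0.0561
  A cos θ + B sin θ = C:  -0.0179·cos θ + -0.2245·sin θ = 0.0213
  θ1 = atan2(B,A) + arccos(C/0.2252) = -0.1744
rotate P by −φ2: (-0.1025, -0.0654, -0.2245)
  e−x'=0.1925;  (l²−L²−(e−x')²−y'²−z²)/2L = -0.0734
  γ=atan2(-0.2245,0.1925)=-0.8619;  ψ=arccos(-0.2481)=1.8215;  θ2=γ+ψ≈0.9596
arm 3 (φ=240.0°): x'=-0.0054, y'=0.1215
  A cos θ + B sin θ = C:  0.0954·cos θ + -0.2245·sin θ = -0.0296
  √(A²+B²)=0.2439;  θ3 = -1.1691+1.6926 ≈ 0.5235

θ₁ = -0.1744, θ₂ = 0.9596, θ₃ = 0.5235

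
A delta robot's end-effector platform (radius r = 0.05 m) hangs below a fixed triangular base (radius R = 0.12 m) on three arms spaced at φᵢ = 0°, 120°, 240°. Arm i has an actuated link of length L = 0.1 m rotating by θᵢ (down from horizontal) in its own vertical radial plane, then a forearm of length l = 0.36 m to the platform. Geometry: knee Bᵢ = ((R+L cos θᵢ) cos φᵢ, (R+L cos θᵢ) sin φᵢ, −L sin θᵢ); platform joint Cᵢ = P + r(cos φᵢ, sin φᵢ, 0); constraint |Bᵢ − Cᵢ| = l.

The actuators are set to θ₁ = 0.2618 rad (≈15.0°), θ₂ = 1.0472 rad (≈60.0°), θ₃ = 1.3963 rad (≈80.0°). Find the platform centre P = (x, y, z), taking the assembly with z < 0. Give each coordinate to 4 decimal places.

(0.1398, 0.0506, -0.3813)

centre 1 = (0.1666·cos0.0°, 0.1666·sin0.0°, -0.0259) = (0.1666, 0.0000, -0.0259)
centre 2 = (0.1200·cos120.0°, 0.1200·sin120.0°, -0.0866) = (-0.0600, 0.1039, -0.0866)
centre 3 = (0.0874·cos240.0°, 0.0874·sin240.0°, -0.0985) = (-0.0437, -0.0757, -0.0985)
|centre ₂|²−|centre ₁|² = -0.0065;  |centre ₃|²−|centre ₁|² = -0.0111
linear system: -0.4532x+0.2078y = -0.0065−-0.1214z; -0.4205x+-0.1513y = -0.0111−-0.1452z
det = 0.1560;  x = 0.0211+-0.3113z,  y = 0.0146+-0.0944z
quadratic in z: (1.1058)z²+(0.1396)z+(-0.1076)=0, √Δ=0.7037 → z ∈ {-0.3813, 0.2551}; z = -0.3813 (taking z<0)
x = 0.1398, y = 0.0506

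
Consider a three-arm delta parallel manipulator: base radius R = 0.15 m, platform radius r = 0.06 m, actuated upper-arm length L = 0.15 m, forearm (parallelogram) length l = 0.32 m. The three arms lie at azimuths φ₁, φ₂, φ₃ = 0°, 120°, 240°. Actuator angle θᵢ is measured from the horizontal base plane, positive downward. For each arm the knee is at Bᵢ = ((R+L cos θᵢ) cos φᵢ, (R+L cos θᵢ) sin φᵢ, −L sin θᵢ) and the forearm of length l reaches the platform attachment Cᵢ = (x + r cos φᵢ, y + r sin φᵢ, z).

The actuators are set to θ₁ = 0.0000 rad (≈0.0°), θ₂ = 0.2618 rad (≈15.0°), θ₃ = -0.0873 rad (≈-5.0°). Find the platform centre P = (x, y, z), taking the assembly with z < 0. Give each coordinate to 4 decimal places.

φ1=0.0°: virtual centre (0.2400, 0.0000, 0.0000), radius l
S2 = (0.2349·cos120.0°, 0.2349·sin120.0°, -0.0388) = (-0.1174, 0.2034, -0.0388)
S3 = (0.2394·cos240.0°, 0.2394·sin240.0°, 0.0131) = (-0.1197, -0.2074, 0.0131)
|S₂|²−|S₁|² = -0.0009;  |S₃|²−|S₁|² = -0.0001
plane₁₂: -0.7149x+0.4068y+-0.0776z = -0.0009
Cramer: x(z) = 0.0007-0.0366z;  y(z) = -0.0010+0.1266z
sphere 1 gives Az²+Bz+C=0 with A=1.0174, B=0.0173, C=-0.0451;  B²−4AC=0.1840;  roots -0.2193, 0.2023;  negative root z = -0.2193
x = 0.0087, y = -0.0288

(0.0087, -0.0288, -0.2193)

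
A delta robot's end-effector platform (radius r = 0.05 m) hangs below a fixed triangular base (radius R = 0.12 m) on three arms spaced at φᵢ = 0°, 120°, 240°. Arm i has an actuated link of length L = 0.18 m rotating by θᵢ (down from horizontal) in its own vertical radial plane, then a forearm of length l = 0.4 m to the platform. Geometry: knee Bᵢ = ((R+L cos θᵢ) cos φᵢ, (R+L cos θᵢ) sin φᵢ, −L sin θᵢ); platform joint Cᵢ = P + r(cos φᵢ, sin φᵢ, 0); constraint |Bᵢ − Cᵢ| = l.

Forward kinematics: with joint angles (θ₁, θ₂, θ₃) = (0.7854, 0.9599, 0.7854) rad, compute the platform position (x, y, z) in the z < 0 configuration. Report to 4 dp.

(0.0211, -0.0365, -0.4845)

φ1=0.0°: virtual centre (0.1973, 0.0000, -0.1273), radius l
φ2=120.0°: virtual centre (-0.0866, 0.1500, -0.1474), radius l
φ3=240.0°: virtual centre (-0.0986, -0.1708, -0.1273), radius l
|S₂|²−|S₁|² = -0.0034;  |S₃|²−|S₁|² = 0.0000
plane₁₂: -0.5678x+0.3001y+-0.0403z = -0.0034
det = 0.3716;  x = 0.0031+-0.0371z,  y = -0.0054+0.0642z
sphere 1 gives Az²+Bz+C=0 with A=1.0055, B=0.2683, C=-0.1061;  B²−4AC=0.4986;  roots -0.4845, 0.2177;  negative root z = -0.4845
x = 0.0211, y = -0.0365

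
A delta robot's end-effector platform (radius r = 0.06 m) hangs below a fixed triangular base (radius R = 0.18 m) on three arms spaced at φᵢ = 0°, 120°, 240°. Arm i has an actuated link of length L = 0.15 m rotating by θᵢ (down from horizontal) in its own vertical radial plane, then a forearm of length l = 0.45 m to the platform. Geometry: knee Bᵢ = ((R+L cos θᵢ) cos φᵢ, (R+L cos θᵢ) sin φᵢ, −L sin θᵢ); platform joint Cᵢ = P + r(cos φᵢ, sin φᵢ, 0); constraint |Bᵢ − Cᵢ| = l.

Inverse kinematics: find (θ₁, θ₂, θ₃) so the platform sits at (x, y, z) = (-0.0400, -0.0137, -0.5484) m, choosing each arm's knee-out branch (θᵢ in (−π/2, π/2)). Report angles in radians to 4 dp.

arm 1 (φ=0.0°): x'=-0.0400, y'=-0.0137
  A=0.1600, B=-0.5484, C=(l²−L²−A²−y'²−z²)/(2L)=-0.4884
  γ=atan2(-0.5484,0.1600)=-1.2869;  ψ=arccos(-0.8550)=2.5964;  θ1=γ+ψ≈1.3094
arm 2 (φ=120.0°): x'=0.0081, y'=0.0415
  A=0.1119, B=-0.5484, C=(l²−L²−A²−y'²−z²)/(2L)=-0.4499
  γ=atan2(-0.5484,0.1119)=-1.3696;  ψ=arccos(-0.8039)=2.5046;  θ2=γ+ψ≈1.1350
arm 3 (φ=240.0°): x'=0.0319, y'=-0.0278
  A cos θ + B sin θ = C:  0.0881·cos θ + -0.5484·sin θ = -0.4309
  γ=atan2(-0.5484,0.0881)=-1.4114;  ψ=arccos(-0.7759)=2.4589;  θ3=γ+ψ≈1.0474

θ₁ = 1.3094, θ₂ = 1.1350, θ₃ = 1.0474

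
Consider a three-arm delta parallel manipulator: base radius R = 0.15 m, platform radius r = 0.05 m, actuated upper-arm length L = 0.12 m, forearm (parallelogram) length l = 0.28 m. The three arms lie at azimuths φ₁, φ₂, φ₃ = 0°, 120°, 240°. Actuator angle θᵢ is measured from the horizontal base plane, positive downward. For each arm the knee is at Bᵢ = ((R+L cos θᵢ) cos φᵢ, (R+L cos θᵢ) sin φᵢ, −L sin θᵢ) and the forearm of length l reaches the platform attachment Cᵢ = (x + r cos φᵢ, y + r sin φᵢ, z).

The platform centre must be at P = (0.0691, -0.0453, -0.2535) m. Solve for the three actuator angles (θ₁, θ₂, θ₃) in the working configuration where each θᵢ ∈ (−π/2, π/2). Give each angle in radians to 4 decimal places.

θ₁ = 0.1747, θ₂ = 1.0473, θ₃ = 0.6108

φ1=0.0° → target in arm frame (0.0691, -0.0453)
  A=0.0309, B=-0.2535, C=(l²−L²−A²−y'²−z²)/(2L)=-0.0136
  θ1 = atan2(B,A) + arccos(C/0.2554) = 0.1747
arm 2 (φ=120.0°): x'=-0.0738, y'=-0.0372
  e−x'=0.1738;  (l²−L²−(e−x')²−y'²−z²)/2L = -0.1327
  γ=atan2(-0.2535,0.1738)=-0.9699;  ψ=arccos(-0.4317)=2.0172;  θ2=γ+ψ≈1.0473
φ3=240.0° → target in arm frame (0.0047, 0.0825)
  A=0.0953, B=-0.2535, C=(l²−L²−A²−y'²−z²)/(2L)=-0.0673
  γ=atan2(-0.2535,0.0953)=-1.2111;  ψ=arccos(-0.2485)=1.8219;  θ3=γ+ψ≈0.6108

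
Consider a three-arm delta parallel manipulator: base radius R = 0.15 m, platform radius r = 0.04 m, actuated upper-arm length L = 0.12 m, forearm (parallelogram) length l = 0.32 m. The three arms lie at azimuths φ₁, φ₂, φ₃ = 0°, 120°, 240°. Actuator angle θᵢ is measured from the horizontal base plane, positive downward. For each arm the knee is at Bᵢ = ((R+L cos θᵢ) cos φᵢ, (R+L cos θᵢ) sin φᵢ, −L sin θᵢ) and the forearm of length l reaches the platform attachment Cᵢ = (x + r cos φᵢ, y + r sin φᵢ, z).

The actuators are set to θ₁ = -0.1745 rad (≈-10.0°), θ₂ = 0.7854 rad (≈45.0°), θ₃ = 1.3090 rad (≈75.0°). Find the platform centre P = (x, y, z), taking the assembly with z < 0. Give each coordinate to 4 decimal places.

φ1=0.0°: virtual centre (0.2282, 0.0000, 0.0208), radius l
O2 = (0.1949·cos120.0°, 0.1949·sin120.0°, -0.0849) = (-0.0974, 0.1687, -0.0849)
arm 3 at φ=240.0°: (R−r)+L cos θ3 = 0.1411;  O3 = (-0.0705, -0.1222, -0.1159)
|O₂|²−|O₁|² = -0.0073;  |O₃|²−|O₁|² = -0.0192
[-0.6512 0.3375 -0.2114]·P = -0.0073;  [-0.5974 -0.2443 -0.2735]·P = -0.0192
Cramer: x(z) = 0.0229-0.3990z;  y(z) = 0.0225-0.1437z
sphere 1 gives Az²+Bz+C=0 with A=1.1799, B=0.1157, C=-0.0593;  B²−4AC=0.2934;  roots -0.2786, 0.1805;  negative root z = -0.2786
x = 0.1341, y = 0.0625

(0.1341, 0.0625, -0.2786)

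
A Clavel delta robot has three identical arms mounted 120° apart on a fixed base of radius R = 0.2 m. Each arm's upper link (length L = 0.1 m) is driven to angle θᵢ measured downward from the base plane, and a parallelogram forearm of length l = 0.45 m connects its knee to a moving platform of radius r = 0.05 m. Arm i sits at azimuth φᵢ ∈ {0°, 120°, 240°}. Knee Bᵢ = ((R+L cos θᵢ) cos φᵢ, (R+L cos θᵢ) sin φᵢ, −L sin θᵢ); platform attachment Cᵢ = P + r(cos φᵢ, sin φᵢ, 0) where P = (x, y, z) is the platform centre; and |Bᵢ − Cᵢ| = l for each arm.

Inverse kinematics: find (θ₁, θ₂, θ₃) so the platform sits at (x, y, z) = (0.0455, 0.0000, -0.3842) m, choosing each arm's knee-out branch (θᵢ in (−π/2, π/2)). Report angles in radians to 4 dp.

θ₁ = -0.1752, θ₂ = 0.2617, θ₃ = 0.2617

φ1=0.0° → target in arm frame (0.0455, 0.0000)
  e−x'=0.1045;  (l²−L²−(e−x')²−y'²−z²)/2L = 0.1699
  γ=atan2(-0.3842,0.1045)=-1.3052;  ψ=arccos(0.4266)=1.1301;  θ1=γ+ψ≈-0.1752
rotate P by −φ2: (-0.0227, -0.0394, -0.3842)
  A cos θ + B sin θ = C:  0.1728·cos θ + -0.3842·sin θ = 0.0675
  γ=atan2(-0.3842,0.1728)=-1.1482;  ψ=arccos(0.1602)=1.4099;  θ2=γ+ψ≈0.2617
φ3=240.0° → target in arm frame (-0.0228, 0.0394)
  A cos θ + B sin θ = C:  0.1728·cos θ + -0.3842·sin θ = 0.0675
  θ3 = atan2(B,A) + arccos(C/0.4213) = 0.2617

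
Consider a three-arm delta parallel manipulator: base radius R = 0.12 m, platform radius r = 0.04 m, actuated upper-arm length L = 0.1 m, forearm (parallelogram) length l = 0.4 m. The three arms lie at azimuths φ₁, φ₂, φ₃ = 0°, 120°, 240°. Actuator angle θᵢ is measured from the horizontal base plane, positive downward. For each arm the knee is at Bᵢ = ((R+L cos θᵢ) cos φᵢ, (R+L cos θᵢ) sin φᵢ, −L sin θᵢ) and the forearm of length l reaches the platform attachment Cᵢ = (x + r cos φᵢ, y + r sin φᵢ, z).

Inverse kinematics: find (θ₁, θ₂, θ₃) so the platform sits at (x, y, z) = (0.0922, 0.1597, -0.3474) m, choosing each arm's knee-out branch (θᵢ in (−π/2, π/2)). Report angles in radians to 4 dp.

rotate P by −φ1: (0.0922, 0.1597, -0.3474)
  A=-0.0122, B=-0.3474, C=(l²−L²−A²−y'²−z²)/(2L)=0.0183
  θ1 = atan2(B,A) + arccos(C/0.3476) = -0.0878
arm 2 (φ=120.0°): x'=0.0922, y'=-0.1597
  A cos θ + B sin θ = C:  -0.0122·cos θ + -0.3474·sin θ = 0.0183
  √(A²+B²)=0.3476;  θ2 = -1.6059+1.5181 ≈ -0.0878
rotate P by −φ3: (-0.1844, 0.0000, -0.3474)
  e−x'=0.2644;  (l²−L²−(e−x')²−y'²−z²)/2L = -0.2030
  γ=atan2(-0.3474,0.2644)=-0.9202;  ψ=arccos(-0.4649)=2.0544;  θ3=γ+ψ≈1.1341

θ₁ = -0.0878, θ₂ = -0.0878, θ₃ = 1.1341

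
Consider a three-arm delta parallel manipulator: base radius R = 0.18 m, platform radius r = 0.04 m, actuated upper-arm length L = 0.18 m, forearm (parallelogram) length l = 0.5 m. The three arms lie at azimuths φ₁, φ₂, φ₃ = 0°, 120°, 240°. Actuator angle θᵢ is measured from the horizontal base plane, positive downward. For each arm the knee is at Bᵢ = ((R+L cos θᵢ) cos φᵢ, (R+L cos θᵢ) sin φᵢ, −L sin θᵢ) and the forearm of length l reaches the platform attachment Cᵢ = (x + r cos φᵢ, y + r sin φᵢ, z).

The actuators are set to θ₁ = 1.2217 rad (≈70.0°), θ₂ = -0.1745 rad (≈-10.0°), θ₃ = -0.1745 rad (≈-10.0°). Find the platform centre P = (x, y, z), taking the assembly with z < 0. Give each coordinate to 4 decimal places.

arm 1 at φ=0.0°: ρ1 = 0.2016;  centre 1 = (0.2016, 0.0000, -0.1691)
centre 2 = (0.3173·cos120.0°, 0.3173·sin120.0°, 0.0313) = (-0.1586, 0.2748, 0.0313)
centre 3 = (0.3173·cos240.0°, 0.3173·sin240.0°, 0.0313) = (-0.1586, -0.2748, 0.0313)
|centre ₂|²−|centre ₁|² = 0.0324;  |centre ₃|²−|centre ₁|² = 0.0324
[-0.7204 0.5495 0.4008]·P = 0.0324;  [-0.7204 -0.5495 0.4008]·P = 0.0324
Cramer: x(z) = -0.0450+0.5563z;  y(z) = 0.0000-0.0000z
sphere 1 gives Az²+Bz+C=0 with A=1.3095, B=0.0640, C=-0.1606;  B²−4AC=0.8454;  roots -0.3755, 0.3266;  negative root z = -0.3755
x = -0.2539, y = 0.0000

(-0.2539, 0.0000, -0.3755)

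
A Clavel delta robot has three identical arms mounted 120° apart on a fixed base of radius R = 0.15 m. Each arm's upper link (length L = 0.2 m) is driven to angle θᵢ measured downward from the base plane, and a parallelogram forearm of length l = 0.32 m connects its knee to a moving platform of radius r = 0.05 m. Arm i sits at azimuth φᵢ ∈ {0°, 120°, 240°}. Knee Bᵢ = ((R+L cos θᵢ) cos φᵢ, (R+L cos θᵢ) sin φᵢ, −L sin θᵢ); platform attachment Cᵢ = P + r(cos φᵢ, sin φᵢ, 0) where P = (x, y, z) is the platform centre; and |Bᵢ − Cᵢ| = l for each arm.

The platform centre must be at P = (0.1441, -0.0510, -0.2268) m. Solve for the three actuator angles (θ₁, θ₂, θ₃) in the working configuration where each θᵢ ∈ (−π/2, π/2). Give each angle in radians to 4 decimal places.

θ₁ = -0.2615, θ₂ = 1.1343, θ₃ = 0.7854

arm 1 (φ=0.0°): x'=0.1441, y'=-0.0510
  A cos θ + B sin θ = C:  -0.0441·cos θ + -0.2268·sin θ = 0.0160
  θ1 = atan2(B,A) + arccos(C/0.2310) = -0.2615
φ2=120.0° → target in arm frame (-0.1162, -0.0993)
  A cos θ + B sin θ = C:  0.2162·cos θ + -0.2268·sin θ = -0.1141
  γ=atan2(-0.2268,0.2162)=-0.8093;  ψ=arccos(-0.3642)=1.9436;  θ2=γ+ψ≈1.1343
arm 3 (φ=240.0°): x'=-0.0279, y'=0.1503
  A=0.1279, B=-0.2268, C=(l²−L²−A²−y'²−z²)/(2L)=-0.0700
  θ3 = atan2(B,A) + arccos(C/0.2604) = 0.7854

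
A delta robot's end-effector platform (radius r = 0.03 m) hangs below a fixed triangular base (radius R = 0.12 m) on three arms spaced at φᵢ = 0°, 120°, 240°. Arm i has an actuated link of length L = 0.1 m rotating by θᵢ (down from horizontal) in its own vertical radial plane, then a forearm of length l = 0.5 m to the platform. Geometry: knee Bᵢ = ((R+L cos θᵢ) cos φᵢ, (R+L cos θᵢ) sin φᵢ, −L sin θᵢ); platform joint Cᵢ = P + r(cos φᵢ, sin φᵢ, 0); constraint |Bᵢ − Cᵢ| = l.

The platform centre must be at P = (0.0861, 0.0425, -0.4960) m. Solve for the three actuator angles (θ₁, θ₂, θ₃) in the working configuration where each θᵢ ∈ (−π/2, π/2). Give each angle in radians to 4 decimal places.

θ₁ = 0.0869, θ₂ = 0.4361, θ₃ = 0.6978

rotate P by −φ1: (0.0861, 0.0425, -0.4960)
  e−x'=0.0039;  (l²−L²−(e−x')²−y'²−z²)/2L = -0.0392
  γ=atan2(-0.4960,0.0039)=-1.5629;  ψ=arccos(-0.0790)=1.6499;  θ1=γ+ψ≈0.0869
arm 2 (φ=120.0°): x'=-0.0062, y'=-0.0958
  A=0.0962, B=-0.4960, C=(l²−L²−A²−y'²−z²)/(2L)=-0.1223
  γ=atan2(-0.4960,0.0962)=-1.3791;  ψ=arccos(-0.2421)=1.8153;  θ2=γ+ψ≈0.4361
arm 3 (φ=240.0°): x'=-0.0799, y'=0.0533
  e−x'=0.1699;  (l²−L²−(e−x')²−y'²−z²)/2L = -0.1885
  √(A²+B²)=0.5243;  θ3 = -1.2409+1.9387 ≈ 0.6978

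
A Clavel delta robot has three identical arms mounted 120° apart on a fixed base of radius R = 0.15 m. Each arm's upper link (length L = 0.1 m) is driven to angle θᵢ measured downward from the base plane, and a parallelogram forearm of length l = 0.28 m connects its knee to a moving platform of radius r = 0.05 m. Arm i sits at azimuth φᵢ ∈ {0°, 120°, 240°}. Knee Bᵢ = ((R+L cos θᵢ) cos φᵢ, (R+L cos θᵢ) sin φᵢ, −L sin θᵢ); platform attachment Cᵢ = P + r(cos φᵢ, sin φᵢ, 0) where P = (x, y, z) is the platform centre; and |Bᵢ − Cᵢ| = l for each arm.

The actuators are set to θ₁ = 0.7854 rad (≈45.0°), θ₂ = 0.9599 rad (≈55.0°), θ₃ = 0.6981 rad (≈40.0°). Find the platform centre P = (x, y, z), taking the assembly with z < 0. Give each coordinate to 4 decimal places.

(0.0050, -0.0248, -0.2951)

arm 1 at φ=0.0°: e+L cos θ1 = 0.1707;  O1 = (0.1707, 0.0000, -0.0707)
O2 = (0.1574·cos120.0°, 0.1574·sin120.0°, -0.0819) = (-0.0787, 0.1363, -0.0819)
φ3=240.0°: virtual centre (-0.0883, -0.1529, -0.0643), radius l
eliminate P² terms by subtracting sphere 1 from 2 and 3
[-0.4988 0.2726 -0.0224]·P = -0.0027;  [-0.5180 -0.3059 0.0129]·P = 0.0012
det = 0.2938;  x = 0.0017+-0.0114z,  y = -0.0067+0.0614z
sphere 1 gives Az²+Bz+C=0 with A=1.0039, B=0.1444, C=-0.0448;  B²−4AC=0.2007;  roots -0.2951, 0.1512;  negative root z = -0.2951
x = 0.0050, y = -0.0248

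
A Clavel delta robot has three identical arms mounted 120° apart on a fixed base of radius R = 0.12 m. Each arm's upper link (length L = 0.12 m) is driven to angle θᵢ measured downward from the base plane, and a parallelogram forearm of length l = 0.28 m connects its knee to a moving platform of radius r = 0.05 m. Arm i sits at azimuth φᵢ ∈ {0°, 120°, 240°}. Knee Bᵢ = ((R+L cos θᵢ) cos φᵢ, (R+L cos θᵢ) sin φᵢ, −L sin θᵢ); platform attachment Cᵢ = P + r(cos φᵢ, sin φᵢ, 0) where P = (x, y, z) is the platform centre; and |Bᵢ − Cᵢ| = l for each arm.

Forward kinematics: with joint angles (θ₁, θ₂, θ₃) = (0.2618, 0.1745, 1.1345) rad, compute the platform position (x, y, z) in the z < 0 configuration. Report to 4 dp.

centre 1 = (0.1859·cos0.0°, 0.1859·sin0.0°, -0.0311) = (0.1859, 0.0000, -0.0311)
φ2=120.0°: virtual centre (-0.0941, 0.1630, -0.0208), radius l
φ3=240.0°: virtual centre (-0.0604, -0.1045, -0.1088), radius l
eliminate P² terms by subtracting sphere 1 from 2 and 3
linear system: -0.5600x+0.3259y = 0.0003−0.0204z; -0.4925x+-0.2091y = -0.0091−-0.1554z
det = 0.2776;  x = 0.0105+-0.1670z,  y = 0.0190+-0.3498z
quadratic in z: (1.1502)z²+(0.1075)z+(-0.0463)=0, √Δ=0.4739 → z ∈ {-0.2527, 0.1593}; z = -0.2527 (taking z<0)
x = 0.0527, y = 0.1074

(0.0527, 0.1074, -0.2527)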